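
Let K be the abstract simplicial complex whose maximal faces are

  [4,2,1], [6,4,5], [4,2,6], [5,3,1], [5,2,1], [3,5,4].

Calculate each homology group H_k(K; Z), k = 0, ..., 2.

H_0 ≅ Z,  H_1 ≅ Z,  H_2 = 0.

Order the vertices as 1 < 2 < 3 < 4 < 5 < 6. Listing each simplex with vertices in this order, K has dimension 2 with simplices:

  0-simplices (6): [1], [2], [3], [4], [5], [6]
  1-simplices (12): [1,2], [1,3], [1,4], [1,5], [2,4], [2,5], [2,6], [3,4], [3,5], [4,5], [4,6], [5,6]
  2-simplices (6): [1,2,4], [1,2,5], [1,3,5], [2,4,6], [3,4,5], [4,5,6]

so the chain groups are C_0 ≅ Z^6, C_1 ≅ Z^12, C_2 ≅ Z^6.

The boundary map ∂_1: C_1 → C_0 sends each edge [p,q] (with p < q) to q − p.
The resulting 6×12 matrix has rank 5, and its Smith normal form has invariant factors (1,1,1,1,1).

∂_2: C_2 → C_1 maps a triangle to the signed sum of its edges. For instance
  ∂[4,5,6] = [5,6] − [4,6] + [4,5],
  ∂[1,3,5] = [3,5] − [1,5] + [1,3].
This gives a 12×6 integer matrix of rank 6; reducing to Smith normal form yields diagonal entries (1,1,1,1,1,1).

Reading off H_k = ker ∂_k / im ∂_{k+1}:

  H_0: rank C_0 − rank ∂_1 = 6 − 5 = 1, and the invariant factors of ∂_1 are all 1, so H_0 = Z.
  H_1: rank ker ∂_1 − rank ∂_2 = (12 − 5) − 6 = 1, and the invariant factors of ∂_2 are all 1, so H_1 = Z.
  H_2: rank ker ∂_2 − rank ∂_3 = (6 − 6) − 0 = 0, and there is no ∂_3, so H_2 = 0.

As a check, the Euler characteristic is 6 − 12 + 6 = 0, which agrees with 1 − 1 + 0 = 0.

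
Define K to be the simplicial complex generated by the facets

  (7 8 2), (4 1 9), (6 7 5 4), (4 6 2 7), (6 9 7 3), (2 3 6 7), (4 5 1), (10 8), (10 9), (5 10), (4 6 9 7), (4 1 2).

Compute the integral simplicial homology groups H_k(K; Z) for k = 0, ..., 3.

H_0 ≅ Z,  H_1 ≅ Z^2,  H_2 = 0,  H_3 = 0.

Fix the vertex order 1 < 2 < 3 < 4 < 5 < 6 < 7 < 8 < 9 < 10 and write every simplex with vertices in increasing order. Then dim K = 3 and the simplices of K are:

  0-simplices (10): [1], [2], [3], [4], [5], [6], [7], [8], [9], [10]
  1-simplices (25): (25 of them)
  2-simplices (19): (19 of them)
  3-simplices (5): [2,3,6,7], [2,4,6,7], [3,6,7,9], [4,5,6,7], [4,6,7,9]

so the chain groups are C_0 ≅ Z^10, C_1 ≅ Z^25, C_2 ≅ Z^19, C_3 ≅ Z^5.

∂_1: C_1 → C_0 sends each edge [p,q] (with p < q) to q − p. For instance
  ∂[6,7] = [7] − [6].
The 10×25 boundary matrix has rank 9 and Smith normal form diag(1,1,1,1,1,1,1,1,1).

Boundary ∂_2: C_2 → C_1 acts by ∂[p,q,r] = [q,r] − [p,r] + [p,q]. For instance
  ∂[2,3,7] = [3,7] − [2,7] + [2,3],
  ∂[1,2,4] = [2,4] − [1,4] + [1,2].
This gives a 25×19 integer matrix of rank 14; reducing to Smith normal form yields diagonal entries (1,1,1,1,1,1,1,1,1,1,1,1,1,1).

∂_3: C_3 → C_2 sends each 3-simplex σ to the alternating sum Σ_i (−1)^i (σ with its i-th vertex removed). For instance
  ∂[2,4,6,7] = [4,6,7] − [2,6,7] + [2,4,7] − [2,4,6],
  ∂[4,6,7,9] = [6,7,9] − [4,7,9] + [4,6,9] − [4,6,7].
The resulting 19×5 matrix has rank 5, and its Smith normal form has invariant factors (1,1,1,1,1).

From H_k ≅ ker(∂_k) / im(∂_{k+1}) we obtain:

  H_0: rank C_0 − rank ∂_1 = 10 − 9 = 1, and the invariant factors of ∂_1 are all 1, so H_0 ≅ Z.
  H_1: rank ker ∂_1 − rank ∂_2 = (25 − 9) − 14 = 2, and the invariant factors of ∂_2 are all 1, so H_1 ≅ Z^2.
  H_2: rank ker ∂_2 − rank ∂_3 = (19 − 14) − 5 = 0, and the invariant factors of ∂_3 are all 1, so H_2 ≅ 0.
  H_3: rank ker ∂_3 − rank ∂_4 = (5 − 5) − 0 = 0, and there is no ∂_4, so H_3 ≅ 0.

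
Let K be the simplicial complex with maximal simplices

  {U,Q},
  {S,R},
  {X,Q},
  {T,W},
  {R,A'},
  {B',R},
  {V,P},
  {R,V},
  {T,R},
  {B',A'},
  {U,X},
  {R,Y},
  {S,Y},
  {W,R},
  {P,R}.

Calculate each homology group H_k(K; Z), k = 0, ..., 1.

Take the total order P < Q < R < S < T < U < V < W < X < Y < A' < B' on the vertex set. Then K (dimension 1) consists of the simplices:

  0-simplices (12): [P], [Q], [R], [S], [T], [U], [V], [W], [X], [Y], [A'], [B']
  1-simplices (15): [P,R], [P,V], [Q,U], [Q,X], [R,S], [R,T], [R,V], [R,W], [R,Y], [R,A'], [R,B'], [S,Y], [T,W], [U,X], [A',B']

so the chain groups are C_0 ≅ Z^12, C_1 ≅ Z^15.

∂_1: C_1 → C_0 maps an edge to its endpoints' difference, ∂[p,q] = q − p.
The 12×15 boundary matrix has rank 10 and Smith normal form diag(1,1,1,1,1,1,1,1,1,1).

Computing H_k = (kernel of ∂_k) / (image of ∂_{k+1}):

  H_0: rank C_0 − rank ∂_1 = 12 − 10 = 2, and the invariant factors of ∂_1 are all 1, so H_0 ≅ Z^2.
  H_1: rank ker ∂_1 − rank ∂_2 = (15 − 10) − 0 = 5, and there is no ∂_2, so H_1 ≅ Z^5.

As a check, the Euler characteristic is 12 − 15 = -3, which agrees with 2 − 5 = -3.

H_0 = Z^2,  H_1 = Z^5.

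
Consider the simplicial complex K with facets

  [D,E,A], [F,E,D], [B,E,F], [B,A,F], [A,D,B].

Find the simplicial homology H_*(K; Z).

Fix the vertex order A < B < D < E < F and write every simplex with vertices in increasing order. Then dim K = 2 and the simplices of K are:

  0-simplices (5): A, B, D, E, F
  1-simplices (10): AB, AD, AE, AF, BD, BE, BF, DE, DF, EF
  2-simplices (5): ABD, ABF, ADE, BEF, DEF

Hence C_0 ≅ Z^5, C_1 ≅ Z^10, C_2 ≅ Z^5.

The boundary map ∂_1: C_1 → C_0 maps an edge to its endpoints' difference, ∂[p,q] = q − p. For instance
  ∂BE = E − B.
As a 5×10 matrix over Z this has rank 4, with invariant factors (1,1,1,1).

The boundary map ∂_2: C_2 → C_1 sends each 2-simplex [p,q,r] to [q,r] − [p,r] + [p,q]. For instance
  ∂ABF = BF − AF + AB,
  ∂DEF = EF − DF + DE.
The 10×5 boundary matrix has rank 5 and Smith normal form diag(1,1,1,1,1).

Reading off H_k = ker ∂_k / im ∂_{k+1}:

  H_0: rank C_0 − rank ∂_1 = 5 − 4 = 1, and the invariant factors of ∂_1 are all 1, so H_0 ≅ Z.
  H_1: rank ker ∂_1 − rank ∂_2 = (10 − 4) − 5 = 1, and the invariant factors of ∂_2 are all 1, so H_1 ≅ Z.
  H_2: rank ker ∂_2 − rank ∂_3 = (5 − 5) − 0 = 0, and there is no ∂_3, so H_2 ≅ 0.

As a check, the Euler characteristic is 5 − 10 + 5 = 0, which agrees with 1 − 1 + 0 = 0.

H_0 = Z,  H_1 = Z,  H_2 = 0.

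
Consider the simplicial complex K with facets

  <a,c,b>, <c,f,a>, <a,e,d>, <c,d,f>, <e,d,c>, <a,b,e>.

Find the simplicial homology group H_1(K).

H_1 = Z.

We work with the vertex ordering a < b < c < d < e < f. The simplices of K, each written with vertices in increasing order, are:

  0-simplices (6): a, b, c, d, e, f
  1-simplices (12): ab, ac, ad, ae, af, bc, be, cd, ce, cf, de, df
  2-simplices (6): abc, abe, acf, ade, cde, cdf

so the chain groups are C_0 ≅ Z^6, C_1 ≅ Z^12, C_2 ≅ Z^6.

∂_1: C_1 → C_0 maps an edge to its endpoints' difference, ∂[p,q] = q − p. For instance
  ∂cd = d − c.
The resulting 6×12 matrix has rank 5, and its Smith normal form has invariant factors (1,1,1,1,1).

∂_2: C_2 → C_1 sends each 2-simplex [p,q,r] to [q,r] − [p,r] + [p,q]. For instance
  ∂acf = cf − af + ac,
  ∂abe = be − ae + ab.
The 12×6 boundary matrix has rank 6 and Smith normal form diag(1,1,1,1,1,1).

Reading off H_k = ker ∂_k / im ∂_{k+1}:

  H_1: rank ker ∂_1 − rank ∂_2 = (12 − 5) − 6 = 1, and the invariant factors of ∂_2 are all 1, so H_1 = Z.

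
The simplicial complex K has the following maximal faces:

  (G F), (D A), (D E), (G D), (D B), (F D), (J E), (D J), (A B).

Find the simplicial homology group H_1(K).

Order the vertices as A < B < D < E < F < G < J. Listing each simplex with vertices in this order, K has dimension 1 with simplices:

  0-simplices (7): A, B, D, E, F, G, J
  1-simplices (9): AB, AD, BD, DE, DF, DG, DJ, EJ, FG

so the chain groups are C_0 ≅ Z^7, C_1 ≅ Z^9.

Boundary ∂_1: C_1 → C_0 is given by ∂[p,q] = [q] − [p]. For instance
  ∂DJ = J − D.
The resulting 7×9 matrix has rank 6, and its Smith normal form has invariant factors (1,1,1,1,1,1).

Computing H_k = (kernel of ∂_k) / (image of ∂_{k+1}):

  H_1: rank ker ∂_1 − rank ∂_2 = (9 − 6) − 0 = 3, and there is no ∂_2, so H_1 ≅ Z^3.

H_1 ≅ Z^3.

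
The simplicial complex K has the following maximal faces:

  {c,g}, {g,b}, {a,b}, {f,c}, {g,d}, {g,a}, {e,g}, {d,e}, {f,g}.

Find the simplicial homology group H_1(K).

H_1 ≅ Z^3.

Take the total order a < b < c < d < e < f < g on the vertex set. Then K (dimension 1) consists of the simplices:

  0-simplices (7): a, b, c, d, e, f, g
  1-simplices (9): ab, ag, bg, cf, cg, de, dg, eg, fg

giving chain groups C_0 ≅ Z^7, C_1 ≅ Z^9.

∂_1: C_1 → C_0 is given by ∂[p,q] = [q] − [p]. For instance
  ∂fg = g − f.
The 7×9 boundary matrix has rank 6 and Smith normal form diag(1,1,1,1,1,1).

From H_k ≅ ker(∂_k) / im(∂_{k+1}) we obtain:

  H_1: rank ker ∂_1 − rank ∂_2 = (9 − 6) − 0 = 3, and there is no ∂_2, so H_1 ≅ Z^3.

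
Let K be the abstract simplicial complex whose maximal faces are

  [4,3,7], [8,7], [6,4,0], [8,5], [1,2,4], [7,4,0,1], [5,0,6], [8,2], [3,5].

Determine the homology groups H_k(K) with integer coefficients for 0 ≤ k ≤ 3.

Take the total order 0 < 1 < 2 < 3 < 4 < 5 < 6 < 7 < 8 on the vertex set. Then K (dimension 3) consists of the simplices:

  0-simplices (9): [0], [1], [2], [3], [4], [5], [6], [7], [8]
  1-simplices (18): [0,1], [0,4], [0,5], [0,6], [0,7], [1,2], [1,4], [1,7], [2,4], [2,8], [3,4], [3,5], [3,7], [4,6], [4,7], [5,6], [5,8], [7,8]
  2-simplices (8): [0,1,4], [0,1,7], [0,4,6], [0,4,7], [0,5,6], [1,2,4], [1,4,7], [3,4,7]
  3-simplices (1): [0,1,4,7]

Hence C_0 ≅ Z^9, C_1 ≅ Z^18, C_2 ≅ Z^8, C_3 ≅ Z^1.

The boundary map ∂_1: C_1 → C_0 is given by ∂[p,q] = [q] − [p].
The resulting 9×18 matrix has rank 8, and its Smith normal form has invariant factors (1,1,1,1,1,1,1,1).

∂_2: C_2 → C_1 sends each 2-simplex [p,q,r] to [q,r] − [p,r] + [p,q]. For instance
  ∂[0,5,6] = [5,6] − [0,6] + [0,5],
  ∂[1,2,4] = [2,4] − [1,4] + [1,2].
This gives a 18×8 integer matrix of rank 7; reducing to Smith normal form yields diagonal entries (1,1,1,1,1,1,1).

The boundary map ∂_3: C_3 → C_2 sends each 3-simplex σ to the alternating sum Σ_i (−1)^i (σ with its i-th vertex removed). For instance
  ∂[0,1,4,7] = [1,4,7] − [0,4,7] + [0,1,7] − [0,1,4].
The resulting 8×1 matrix has rank 1, and its Smith normal form has invariant factors (1).

Now H_k = ker ∂_k / im ∂_{k+1}, so:

  H_0: rank C_0 − rank ∂_1 = 9 − 8 = 1, and the invariant factors of ∂_1 are all 1, so H_0 ≅ Z.
  H_1: rank ker ∂_1 − rank ∂_2 = (18 − 8) − 7 = 3, and the invariant factors of ∂_2 are all 1, so H_1 ≅ Z^3.
  H_2: rank ker ∂_2 − rank ∂_3 = (8 − 7) − 1 = 0, and the invariant factors of ∂_3 are all 1, so H_2 ≅ 0.
  H_3: rank ker ∂_3 − rank ∂_4 = (1 − 1) − 0 = 0, and there is no ∂_4, so H_3 ≅ 0.

As a check, the Euler characteristic is 9 − 18 + 8 − 1 = -2, which agrees with 1 − 3 + 0 − 0 = -2.

H_0 = Z,  H_1 = Z^3,  H_2 = 0,  H_3 = 0.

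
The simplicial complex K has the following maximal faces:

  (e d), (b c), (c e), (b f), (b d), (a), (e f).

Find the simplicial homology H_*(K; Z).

H_0 = Z^2,  H_1 = Z^2.

We work with the vertex ordering a < b < c < d < e < f. The simplices of K, each written with vertices in increasing order, are:

  0-simplices (6): a, b, c, d, e, f
  1-simplices (6): bc, bd, bf, ce, de, ef

giving chain groups C_0 ≅ Z^6, C_1 ≅ Z^6.

The boundary map ∂_1: C_1 → C_0 maps an edge to its endpoints' difference, ∂[p,q] = q − p. For instance
  ∂ef = f − e.
The resulting 6×6 matrix has rank 4, and its Smith normal form has invariant factors (1,1,1,1).

Computing H_k = (kernel of ∂_k) / (image of ∂_{k+1}):

  H_0: rank C_0 − rank ∂_1 = 6 − 4 = 2, and the invariant factors of ∂_1 are all 1, so H_0 = Z^2.
  H_1: rank ker ∂_1 − rank ∂_2 = (6 − 4) − 0 = 2, and there is no ∂_2, so H_1 = Z^2.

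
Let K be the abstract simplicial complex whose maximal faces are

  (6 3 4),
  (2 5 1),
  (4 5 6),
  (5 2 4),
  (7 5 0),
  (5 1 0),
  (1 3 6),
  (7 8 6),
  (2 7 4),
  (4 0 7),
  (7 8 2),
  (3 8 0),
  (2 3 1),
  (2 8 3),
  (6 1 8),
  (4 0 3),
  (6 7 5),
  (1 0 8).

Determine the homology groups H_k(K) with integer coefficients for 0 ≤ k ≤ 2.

Order the vertices as 0 < 1 < 2 < 3 < 4 < 5 < 6 < 7 < 8. Listing each simplex with vertices in this order, K has dimension 2 with simplices:

  0-simplices (9): [0], [1], [2], [3], [4], [5], [6], [7], [8]
  1-simplices (27): (27 of them)
  2-simplices (18): [0,1,5], [0,1,8], [0,3,4], [0,3,8], [0,4,7], [0,5,7], [1,2,3], [1,2,5], [1,3,6], [1,6,8], [2,3,8], [2,4,5], [2,4,7], [2,7,8], [3,4,6], [4,5,6], [5,6,7], [6,7,8]

giving chain groups C_0 ≅ Z^9, C_1 ≅ Z^27, C_2 ≅ Z^18.

Boundary ∂_1: C_1 → C_0 maps an edge to its endpoints' difference, ∂[p,q] = q − p.
The 9×27 boundary matrix has rank 8 and Smith normal form diag(1,1,1,1,1,1,1,1).

Boundary ∂_2: C_2 → C_1 acts by ∂[p,q,r] = [q,r] − [p,r] + [p,q]. For instance
  ∂[2,3,8] = [3,8] − [2,8] + [2,3],
  ∂[4,5,6] = [5,6] − [4,6] + [4,5].
The resulting 27×18 matrix has rank 18, and its Smith normal form has invariant factors (1,1,1,1,1,1,1,1,1,1,1,1,1,1,1,1,1,2).

Now H_k = ker ∂_k / im ∂_{k+1}, so:

  H_0: rank C_0 − rank ∂_1 = 9 − 8 = 1, and the invariant factors of ∂_1 are all 1, so H_0 ≅ Z.
  H_1: rank ker ∂_1 − rank ∂_2 = (27 − 8) − 18 = 1, and ∂_2 has invariant factor 2 > 1, so H_1 ≅ Z ⊕ Z/2.
  H_2: rank ker ∂_2 − rank ∂_3 = (18 − 18) − 0 = 0, and there is no ∂_3, so H_2 ≅ 0.

(K is a triangulation of the Klein bottle.)

H_0 = Z,  H_1 = Z ⊕ Z/2,  H_2 = 0.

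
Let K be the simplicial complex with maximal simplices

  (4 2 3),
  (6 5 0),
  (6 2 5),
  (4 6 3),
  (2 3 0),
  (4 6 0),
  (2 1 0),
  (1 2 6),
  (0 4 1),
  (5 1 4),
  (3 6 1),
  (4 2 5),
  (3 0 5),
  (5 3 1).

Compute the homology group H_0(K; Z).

K has 7 vertices, 21 edges, 14 triangles.
rank ∂_0 = 0, rank ∂_1 = 6 ⇒ b_0 = 7 − 0 − 6 = 1; all invariant factors of ∂_1 are 1 so no torsion. So H_0 = Z.

H_0 = Z.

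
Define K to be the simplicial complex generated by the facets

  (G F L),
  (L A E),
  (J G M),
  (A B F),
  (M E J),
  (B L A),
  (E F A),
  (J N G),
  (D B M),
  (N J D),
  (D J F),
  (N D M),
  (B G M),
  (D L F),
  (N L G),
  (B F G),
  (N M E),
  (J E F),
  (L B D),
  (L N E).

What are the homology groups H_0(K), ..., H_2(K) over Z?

H_0 = Z,  H_1 = Z ⊕ Z_2,  H_2 = 0.

Take the total order A < B < D < E < F < G < J < L < M < N on the vertex set. Then K (dimension 2) consists of the simplices:

  0-simplices (10): A, B, D, E, F, G, J, L, M, N
  1-simplices (30): AB, AE, AF, AL, BD, BF, BG, BL, BM, DF, DJ, DL, DM, DN, EF, EJ, EL, EM, EN, FG, FJ, FL, GJ, GL, GM, GN, JM, JN, LN, MN
  2-simplices (20): ABF, ABL, AEF, AEL, BDL, BDM, BFG, BGM, DFJ, DFL, DJN, DMN, EFJ, EJM, ELN, EMN, FGL, GJM, GJN, GLN

giving chain groups C_0 ≅ Z^10, C_1 ≅ Z^30, C_2 ≅ Z^20.

∂_1: C_1 → C_0 sends each edge [p,q] (with p < q) to q − p. For instance
  ∂EL = L − E.
This gives a 10×30 integer matrix of rank 9; reducing to Smith normal form yields diagonal entries (1,1,1,1,1,1,1,1,1).

Boundary ∂_2: C_2 → C_1 sends each 2-simplex [p,q,r] to [q,r] − [p,r] + [p,q]. For instance
  ∂DFL = FL − DL + DF,
  ∂EJM = JM − EM + EJ.
The resulting 30×20 matrix has rank 20, and its Smith normal form has invariant factors (1,1,1,1,1,1,1,1,1,1,1,1,1,1,1,1,1,1,1,2).

Computing H_k = (kernel of ∂_k) / (image of ∂_{k+1}):

  H_0: rank C_0 − rank ∂_1 = 10 − 9 = 1, and the invariant factors of ∂_1 are all 1, so H_0 ≅ Z.
  H_1: rank ker ∂_1 − rank ∂_2 = (30 − 9) − 20 = 1, and ∂_2 has invariant factor 2 > 1, so H_1 ≅ Z ⊕ Z_2.
  H_2: rank ker ∂_2 − rank ∂_3 = (20 − 20) − 0 = 0, and there is no ∂_3, so H_2 ≅ 0.

(K is a triangulation of the Klein bottle.)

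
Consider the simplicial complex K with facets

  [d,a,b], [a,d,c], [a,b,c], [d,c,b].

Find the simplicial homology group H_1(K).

H_1 ≅ 0.

Take the total order a < b < c < d on the vertex set. Then K (dimension 2) consists of the simplices:

  0-simplices (4): a, b, c, d
  1-simplices (6): ab, ac, ad, bc, bd, cd
  2-simplices (4): abc, abd, acd, bcd

so the chain groups are C_0 ≅ Z^4, C_1 ≅ Z^6, C_2 ≅ Z^4.

Boundary ∂_1: C_1 → C_0 is given by ∂[p,q] = [q] − [p]. For instance
  ∂ac = c − a.
The resulting 4×6 matrix has rank 3, and its Smith normal form has invariant factors (1,1,1).

∂_2: C_2 → C_1 sends each 2-simplex [p,q,r] to [q,r] − [p,r] + [p,q]. For instance
  ∂abc = bc − ac + ab,
  ∂bcd = cd − bd + bc.
This gives a 6×4 integer matrix of rank 3; reducing to Smith normal form yields diagonal entries (1,1,1).

Reading off H_k = ker ∂_k / im ∂_{k+1}:

  H_1: rank ker ∂_1 − rank ∂_2 = (6 − 3) − 3 = 0, and the invariant factors of ∂_2 are all 1, so H_1 ≅ 0.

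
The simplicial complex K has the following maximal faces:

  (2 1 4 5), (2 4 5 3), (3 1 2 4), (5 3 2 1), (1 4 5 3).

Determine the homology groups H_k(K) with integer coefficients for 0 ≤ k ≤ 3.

We work with the vertex ordering 1 < 2 < 3 < 4 < 5. The simplices of K, each written with vertices in increasing order, are:

  0-simplices (5): [1], [2], [3], [4], [5]
  1-simplices (10): [1,2], [1,3], [1,4], [1,5], [2,3], [2,4], [2,5], [3,4], [3,5], [4,5]
  2-simplices (10): [1,2,3], [1,2,4], [1,2,5], [1,3,4], [1,3,5], [1,4,5], [2,3,4], [2,3,5], [2,4,5], [3,4,5]
  3-simplices (5): [1,2,3,4], [1,2,3,5], [1,2,4,5], [1,3,4,5], [2,3,4,5]

so the chain groups are C_0 ≅ Z^5, C_1 ≅ Z^10, C_2 ≅ Z^10, C_3 ≅ Z^5.

Boundary ∂_1: C_1 → C_0 maps an edge to its endpoints' difference, ∂[p,q] = q − p. For instance
  ∂[3,5] = [5] − [3].
The resulting 5×10 matrix has rank 4, and its Smith normal form has invariant factors (1,1,1,1).

Boundary ∂_2: C_2 → C_1 maps a triangle to the signed sum of its edges. For instance
  ∂[2,3,4] = [3,4] − [2,4] + [2,3],
  ∂[1,2,5] = [2,5] − [1,5] + [1,2].
The resulting 10×10 matrix has rank 6, and its Smith normal form has invariant factors (1,1,1,1,1,1).

The boundary map ∂_3: C_3 → C_2 sends each 3-simplex σ to the alternating sum Σ_i (−1)^i (σ with its i-th vertex removed). For instance
  ∂[2,3,4,5] = [3,4,5] − [2,4,5] + [2,3,5] − [2,3,4],
  ∂[1,2,3,4] = [2,3,4] − [1,3,4] + [1,2,4] − [1,2,3].
This gives a 10×5 integer matrix of rank 4; reducing to Smith normal form yields diagonal entries (1,1,1,1).

Reading off H_k = ker ∂_k / im ∂_{k+1}:

  H_0: rank C_0 − rank ∂_1 = 5 − 4 = 1, and the invariant factors of ∂_1 are all 1, so H_0 = Z.
  H_1: rank ker ∂_1 − rank ∂_2 = (10 − 4) − 6 = 0, and the invariant factors of ∂_2 are all 1, so H_1 = 0.
  H_2: rank ker ∂_2 − rank ∂_3 = (10 − 6) − 4 = 0, and the invariant factors of ∂_3 are all 1, so H_2 = 0.
  H_3: rank ker ∂_3 − rank ∂_4 = (5 − 4) − 0 = 1, and there is no ∂_4, so H_3 = Z.

H_0 ≅ Z,  H_1 = 0,  H_2 = 0,  H_3 ≅ Z.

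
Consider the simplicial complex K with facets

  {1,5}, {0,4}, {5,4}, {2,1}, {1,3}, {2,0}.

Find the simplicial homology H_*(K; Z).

H_0 ≅ Z,  H_1 ≅ Z.

Take the total order 0 < 1 < 2 < 3 < 4 < 5 on the vertex set. Then K (dimension 1) consists of the simplices:

  0-simplices (6): [0], [1], [2], [3], [4], [5]
  1-simplices (6): [0,2], [0,4], [1,2], [1,3], [1,5], [4,5]

so the chain groups are C_0 ≅ Z^6, C_1 ≅ Z^6.

The boundary map ∂_1: C_1 → C_0 sends each edge [p,q] (with p < q) to q − p. For instance
  ∂[1,5] = [5] − [1].
This gives a 6×6 integer matrix of rank 5; reducing to Smith normal form yields diagonal entries (1,1,1,1,1).

From H_k ≅ ker(∂_k) / im(∂_{k+1}) we obtain:

  H_0: rank C_0 − rank ∂_1 = 6 − 5 = 1, and the invariant factors of ∂_1 are all 1, so H_0 = Z.
  H_1: rank ker ∂_1 − rank ∂_2 = (6 − 5) − 0 = 1, and there is no ∂_2, so H_1 = Z.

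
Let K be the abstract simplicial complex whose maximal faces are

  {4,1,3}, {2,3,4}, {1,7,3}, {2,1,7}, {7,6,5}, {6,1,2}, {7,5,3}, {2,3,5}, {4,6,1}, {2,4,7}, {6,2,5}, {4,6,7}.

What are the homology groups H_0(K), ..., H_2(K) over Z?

H_0 ≅ Z,  H_1 ≅ Z/2,  H_2 = 0.

K has 7 vertices, 18 edges, 12 triangles.
rank ∂_0 = 0, rank ∂_1 = 6 ⇒ b_0 = 7 − 0 − 6 = 1; all invariant factors of ∂_1 are 1 so no torsion. So H_0 ≅ Z.
rank ∂_1 = 6, rank ∂_2 = 12 ⇒ b_1 = 18 − 6 − 12 = 0; ∂_2 has invariant factor(s) [2] giving torsion. So H_1 ≅ Z/2.
rank ∂_2 = 12, rank ∂_3 = 0 ⇒ b_2 = 12 − 12 − 0 = 0. So H_2 ≅ 0.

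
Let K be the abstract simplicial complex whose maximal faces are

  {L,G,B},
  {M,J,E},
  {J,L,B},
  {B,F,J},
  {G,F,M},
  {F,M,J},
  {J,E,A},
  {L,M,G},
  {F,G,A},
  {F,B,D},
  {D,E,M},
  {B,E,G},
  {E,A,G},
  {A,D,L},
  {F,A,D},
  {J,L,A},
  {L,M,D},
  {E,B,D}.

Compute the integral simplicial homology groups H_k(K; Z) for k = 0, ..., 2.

Take the total order A < B < D < E < F < G < J < L < M on the vertex set. Then K (dimension 2) consists of the simplices:

  0-simplices (9): A, B, D, E, F, G, J, L, M
  1-simplices (27): AD, AE, AF, AG, AJ, AL, BD, BE, BF, BG, BJ, BL, DE, DF, DL, DM, EG, EJ, EM, FG, FJ, FM, GL, GM, JL, JM, LM
  2-simplices (18): ADF, ADL, AEG, AEJ, AFG, AJL, BDE, BDF, BEG, BFJ, BGL, BJL, DEM, DLM, EJM, FGM, FJM, GLM

Hence C_0 ≅ Z^9, C_1 ≅ Z^27, C_2 ≅ Z^18.

∂_1: C_1 → C_0 maps an edge to its endpoints' difference, ∂[p,q] = q − p.
The resulting 9×27 matrix has rank 8, and its Smith normal form has invariant factors (1,1,1,1,1,1,1,1).

The boundary map ∂_2: C_2 → C_1 acts by ∂[p,q,r] = [q,r] − [p,r] + [p,q]. For instance
  ∂BGL = GL − BL + BG,
  ∂BFJ = FJ − BJ + BF.
The resulting 27×18 matrix has rank 17, and its Smith normal form has invariant factors (1,1,1,1,1,1,1,1,1,1,1,1,1,1,1,1,1).

Reading off H_k = ker ∂_k / im ∂_{k+1}:

  H_0: rank C_0 − rank ∂_1 = 9 − 8 = 1, and the invariant factors of ∂_1 are all 1, so H_0 = Z.
  H_1: rank ker ∂_1 − rank ∂_2 = (27 − 8) − 17 = 2, and the invariant factors of ∂_2 are all 1, so H_1 = Z^2.
  H_2: rank ker ∂_2 − rank ∂_3 = (18 − 17) − 0 = 1, and there is no ∂_3, so H_2 = Z.

As a check, the Euler characteristic is 9 − 27 + 18 = 0, which agrees with 1 − 2 + 1 = 0.

H_0 ≅ Z,  H_1 ≅ Z^2,  H_2 ≅ Z.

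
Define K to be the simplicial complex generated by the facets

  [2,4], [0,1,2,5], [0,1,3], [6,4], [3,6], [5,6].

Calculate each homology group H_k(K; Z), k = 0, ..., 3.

H_0 = Z,  H_1 = Z^2,  H_2 = 0,  H_3 = 0.

Fix the vertex order 0 < 1 < 2 < 3 < 4 < 5 < 6 and write every simplex with vertices in increasing order. Then dim K = 3 and the simplices of K are:

  0-simplices (7): [0], [1], [2], [3], [4], [5], [6]
  1-simplices (12): [0,1], [0,2], [0,3], [0,5], [1,2], [1,3], [1,5], [2,4], [2,5], [3,6], [4,6], [5,6]
  2-simplices (5): [0,1,2], [0,1,3], [0,1,5], [0,2,5], [1,2,5]
  3-simplices (1): [0,1,2,5]

Hence C_0 ≅ Z^7, C_1 ≅ Z^12, C_2 ≅ Z^5, C_3 ≅ Z^1.

Boundary ∂_1: C_1 → C_0 sends each edge [p,q] (with p < q) to q − p. For instance
  ∂[3,6] = [6] − [3].
As a 7×12 matrix over Z this has rank 6, with invariant factors (1,1,1,1,1,1).

∂_2: C_2 → C_1 acts by ∂[p,q,r] = [q,r] − [p,r] + [p,q]. For instance
  ∂[0,2,5] = [2,5] − [0,5] + [0,2],
  ∂[1,2,5] = [2,5] − [1,5] + [1,2].
The resulting 12×5 matrix has rank 4, and its Smith normal form has invariant factors (1,1,1,1).

Boundary ∂_3: C_3 → C_2 sends each 3-simplex σ to the alternating sum Σ_i (−1)^i (σ with its i-th vertex removed). For instance
  ∂[0,1,2,5] = [1,2,5] − [0,2,5] + [0,1,5] − [0,1,2].
This gives a 5×1 integer matrix of rank 1; reducing to Smith normal form yields diagonal entries (1).

Now H_k = ker ∂_k / im ∂_{k+1}, so:

  H_0: rank C_0 − rank ∂_1 = 7 − 6 = 1, and the invariant factors of ∂_1 are all 1, so H_0 ≅ Z.
  H_1: rank ker ∂_1 − rank ∂_2 = (12 − 6) − 4 = 2, and the invariant factors of ∂_2 are all 1, so H_1 ≅ Z^2.
  H_2: rank ker ∂_2 − rank ∂_3 = (5 − 4) − 1 = 0, and the invariant factors of ∂_3 are all 1, so H_2 ≅ 0.
  H_3: rank ker ∂_3 − rank ∂_4 = (1 − 1) − 0 = 0, and there is no ∂_4, so H_3 ≅ 0.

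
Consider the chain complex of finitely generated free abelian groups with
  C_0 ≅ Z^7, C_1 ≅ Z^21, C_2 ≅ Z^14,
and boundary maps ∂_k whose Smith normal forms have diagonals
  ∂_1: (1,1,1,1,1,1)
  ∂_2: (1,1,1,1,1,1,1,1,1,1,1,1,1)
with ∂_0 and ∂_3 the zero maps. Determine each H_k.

H_0: b_0 = 7 − 0 − 6 = 1; torsion from ∂_1 factors > 1: none. So H_0 ≅ Z.
H_1: b_1 = 21 − 6 − 13 = 2; torsion from ∂_2 factors > 1: none. So H_1 ≅ Z^2.
H_2: b_2 = 14 − 13 − 0 = 1; torsion from ∂_3 factors > 1: none. So H_2 ≅ Z.

H_0 ≅ Z,  H_1 ≅ Z^2,  H_2 ≅ Z.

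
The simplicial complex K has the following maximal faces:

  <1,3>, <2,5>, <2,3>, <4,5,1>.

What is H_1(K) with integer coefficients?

H_1 ≅ Z.

K has 5 vertices, 6 edges, 1 triangle.
rank ∂_1 = 4, rank ∂_2 = 1 ⇒ b_1 = 6 − 4 − 1 = 1; all invariant factors of ∂_2 are 1 so no torsion. So H_1 = Z.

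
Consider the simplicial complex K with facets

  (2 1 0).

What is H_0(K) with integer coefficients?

Fix the vertex order 0 < 1 < 2 and write every simplex with vertices in increasing order. Then dim K = 2 and the simplices of K are:

  0-simplices (3): [0], [1], [2]
  1-simplices (3): [0,1], [0,2], [1,2]
  2-simplices (1): [0,1,2]

Hence C_0 ≅ Z^3, C_1 ≅ Z^3, C_2 ≅ Z^1.

∂_1: C_1 → C_0 is given by ∂[p,q] = [q] − [p].
The resulting 3×3 matrix has rank 2, and its Smith normal form has invariant factors (1,1).

Boundary ∂_2: C_2 → C_1 maps a triangle to the signed sum of its edges. For instance
  ∂[0,1,2] = [1,2] − [0,2] + [0,1].
As a 3×1 matrix over Z this has rank 1, with invariant factors (1).

From H_k ≅ ker(∂_k) / im(∂_{k+1}) we obtain:

  H_0: rank C_0 − rank ∂_1 = 3 − 2 = 1, and the invariant factors of ∂_1 are all 1, so H_0 ≅ Z.

(K is a triangulation of the 2-simplex.)

H_0 = Z.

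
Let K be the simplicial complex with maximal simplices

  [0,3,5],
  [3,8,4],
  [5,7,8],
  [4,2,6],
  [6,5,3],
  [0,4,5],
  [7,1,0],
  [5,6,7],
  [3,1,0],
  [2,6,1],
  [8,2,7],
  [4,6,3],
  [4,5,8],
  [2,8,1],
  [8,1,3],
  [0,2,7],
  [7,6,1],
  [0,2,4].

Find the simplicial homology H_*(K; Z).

H_0 = Z,  H_1 = Z × Z/2,  H_2 = 0.

Fix the vertex order 0 < 1 < 2 < 3 < 4 < 5 < 6 < 7 < 8 and write every simplex with vertices in increasing order. Then dim K = 2 and the simplices of K are:

  0-simplices (9): [0], [1], [2], [3], [4], [5], [6], [7], [8]
  1-simplices (27): (27 of them)
  2-simplices (18): [0,1,3], [0,1,7], [0,2,4], [0,2,7], [0,3,5], [0,4,5], [1,2,6], [1,2,8], [1,3,8], [1,6,7], [2,4,6], [2,7,8], [3,4,6], [3,4,8], [3,5,6], [4,5,8], [5,6,7], [5,7,8]

so the chain groups are C_0 ≅ Z^9, C_1 ≅ Z^27, C_2 ≅ Z^18.

Boundary ∂_1: C_1 → C_0 is given by ∂[p,q] = [q] − [p]. For instance
  ∂[5,7] = [7] − [5].
This gives a 9×27 integer matrix of rank 8; reducing to Smith normal form yields diagonal entries (1,1,1,1,1,1,1,1).

The boundary map ∂_2: C_2 → C_1 acts by ∂[p,q,r] = [q,r] − [p,r] + [p,q]. For instance
  ∂[0,2,4] = [2,4] − [0,4] + [0,2],
  ∂[2,7,8] = [7,8] − [2,8] + [2,7].
This gives a 27×18 integer matrix of rank 18; reducing to Smith normal form yields diagonal entries (1,1,1,1,1,1,1,1,1,1,1,1,1,1,1,1,1,2).

Now H_k = ker ∂_k / im ∂_{k+1}, so:

  H_0: rank C_0 − rank ∂_1 = 9 − 8 = 1, and the invariant factors of ∂_1 are all 1, so H_0 ≅ Z.
  H_1: rank ker ∂_1 − rank ∂_2 = (27 − 8) − 18 = 1, and ∂_2 has invariant factor 2 > 1, so H_1 ≅ Z × Z/2.
  H_2: rank ker ∂_2 − rank ∂_3 = (18 − 18) − 0 = 0, and there is no ∂_3, so H_2 ≅ 0.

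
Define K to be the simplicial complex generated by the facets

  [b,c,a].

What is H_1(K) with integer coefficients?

Take the total order a < b < c on the vertex set. Then K (dimension 2) consists of the simplices:

  0-simplices (3): a, b, c
  1-simplices (3): ab, ac, bc
  2-simplices (1): abc

so the chain groups are C_0 ≅ Z^3, C_1 ≅ Z^3, C_2 ≅ Z^1.

∂_1: C_1 → C_0 is given by ∂[p,q] = [q] − [p]. For instance
  ∂ab = b − a.
The 3×3 boundary matrix has rank 2 and Smith normal form diag(1,1).

Boundary ∂_2: C_2 → C_1 acts by ∂[p,q,r] = [q,r] − [p,r] + [p,q]. For instance
  ∂abc = bc − ac + ab.
The resulting 3×1 matrix has rank 1, and its Smith normal form has invariant factors (1).

Now H_k = ker ∂_k / im ∂_{k+1}, so:

  H_1: rank ker ∂_1 − rank ∂_2 = (3 − 2) − 1 = 0, and the invariant factors of ∂_2 are all 1, so H_1 = 0.

(K is a triangulation of the 2-simplex.)

H_1 = 0.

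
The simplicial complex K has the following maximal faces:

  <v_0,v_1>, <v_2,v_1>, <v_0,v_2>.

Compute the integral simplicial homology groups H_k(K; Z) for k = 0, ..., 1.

Order the vertices as v_0 < v_1 < v_2. Listing each simplex with vertices in this order, K has dimension 1 with simplices:

  0-simplices (3): [v_0], [v_1], [v_2]
  1-simplices (3): [v_0,v_1], [v_0,v_2], [v_1,v_2]

giving chain groups C_0 ≅ Z^3, C_1 ≅ Z^3.

∂_1: C_1 → C_0 maps an edge to its endpoints' difference, ∂[p,q] = q − p.
This gives a 3×3 integer matrix of rank 2; reducing to Smith normal form yields diagonal entries (1,1).

Computing H_k = (kernel of ∂_k) / (image of ∂_{k+1}):

  H_0: rank C_0 − rank ∂_1 = 3 − 2 = 1, and the invariant factors of ∂_1 are all 1, so H_0 ≅ Z.
  H_1: rank ker ∂_1 − rank ∂_2 = (3 − 2) − 0 = 1, and there is no ∂_2, so H_1 ≅ Z.

As a check, the Euler characteristic is 3 − 3 = 0, which agrees with 1 − 1 = 0.
(K is a triangulation of the circle S^1.)

H_0 ≅ Z,  H_1 ≅ Z.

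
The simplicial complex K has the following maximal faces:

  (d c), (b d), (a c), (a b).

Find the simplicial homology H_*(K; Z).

Take the total order a < b < c < d on the vertex set. Then K (dimension 1) consists of the simplices:

  0-simplices (4): a, b, c, d
  1-simplices (4): ab, ac, bd, cd

so the chain groups are C_0 ≅ Z^4, C_1 ≅ Z^4.

The boundary map ∂_1: C_1 → C_0 is given by ∂[p,q] = [q] − [p]. For instance
  ∂ac = c − a.
As a 4×4 matrix over Z this has rank 3, with invariant factors (1,1,1).

Reading off H_k = ker ∂_k / im ∂_{k+1}:

  H_0: rank C_0 − rank ∂_1 = 4 − 3 = 1, and the invariant factors of ∂_1 are all 1, so H_0 ≅ Z.
  H_1: rank ker ∂_1 − rank ∂_2 = (4 − 3) − 0 = 1, and there is no ∂_2, so H_1 ≅ Z.

As a check, the Euler characteristic is 4 − 4 = 0, which agrees with 1 − 1 = 0.

H_0 = Z,  H_1 = Z.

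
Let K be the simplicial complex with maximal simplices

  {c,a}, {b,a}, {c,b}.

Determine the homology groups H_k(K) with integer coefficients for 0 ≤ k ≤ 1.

H_0 ≅ Z,  H_1 ≅ Z.

K has 3 vertices, 3 edges.
rank ∂_0 = 0, rank ∂_1 = 2 ⇒ b_0 = 3 − 0 − 2 = 1; all invariant factors of ∂_1 are 1 so no torsion. So H_0 = Z.
rank ∂_1 = 2, rank ∂_2 = 0 ⇒ b_1 = 3 − 2 − 0 = 1. So H_1 = Z.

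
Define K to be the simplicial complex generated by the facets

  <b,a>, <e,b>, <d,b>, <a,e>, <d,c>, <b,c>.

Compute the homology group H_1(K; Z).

K has 5 vertices, 6 edges.
rank ∂_1 = 4, rank ∂_2 = 0 ⇒ b_1 = 6 − 4 − 0 = 2. So H_1 = Z^2.

H_1 ≅ Z^2.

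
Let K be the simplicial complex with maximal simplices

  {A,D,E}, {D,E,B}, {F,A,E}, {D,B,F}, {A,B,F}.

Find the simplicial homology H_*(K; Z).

H_0 ≅ Z,  H_1 ≅ Z,  H_2 = 0.

Take the total order A < B < D < E < F on the vertex set. Then K (dimension 2) consists of the simplices:

  0-simplices (5): A, B, D, E, F
  1-simplices (10): AB, AD, AE, AF, BD, BE, BF, DE, DF, EF
  2-simplices (5): ABF, ADE, AEF, BDE, BDF

Hence C_0 ≅ Z^5, C_1 ≅ Z^10, C_2 ≅ Z^5.

∂_1: C_1 → C_0 sends each edge [p,q] (with p < q) to q − p. For instance
  ∂DF = F − D.
The 5×10 boundary matrix has rank 4 and Smith normal form diag(1,1,1,1).

∂_2: C_2 → C_1 maps a triangle to the signed sum of its edges. For instance
  ∂BDF = DF − BF + BD,
  ∂ABF = BF − AF + AB.
This gives a 10×5 integer matrix of rank 5; reducing to Smith normal form yields diagonal entries (1,1,1,1,1).

Computing H_k = (kernel of ∂_k) / (image of ∂_{k+1}):

  H_0: rank C_0 − rank ∂_1 = 5 − 4 = 1, and the invariant factors of ∂_1 are all 1, so H_0 ≅ Z.
  H_1: rank ker ∂_1 − rank ∂_2 = (10 − 4) − 5 = 1, and the invariant factors of ∂_2 are all 1, so H_1 ≅ Z.
  H_2: rank ker ∂_2 − rank ∂_3 = (5 − 5) − 0 = 0, and there is no ∂_3, so H_2 ≅ 0.

As a check, the Euler characteristic is 5 − 10 + 5 = 0, which agrees with 1 − 1 + 0 = 0.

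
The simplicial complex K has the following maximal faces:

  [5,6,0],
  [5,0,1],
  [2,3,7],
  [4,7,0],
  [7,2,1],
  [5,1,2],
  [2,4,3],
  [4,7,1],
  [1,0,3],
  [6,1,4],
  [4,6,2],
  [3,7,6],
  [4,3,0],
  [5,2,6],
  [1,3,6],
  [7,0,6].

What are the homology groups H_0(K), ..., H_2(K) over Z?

H_0 = Z,  H_1 = Z^2,  H_2 = Z.

We work with the vertex ordering 0 < 1 < 2 < 3 < 4 < 5 < 6 < 7. The simplices of K, each written with vertices in increasing order, are:

  0-simplices (8): [0], [1], [2], [3], [4], [5], [6], [7]
  1-simplices (24): (24 of them)
  2-simplices (16): [0,1,3], [0,1,5], [0,3,4], [0,4,7], [0,5,6], [0,6,7], [1,2,5], [1,2,7], [1,3,6], [1,4,6], [1,4,7], [2,3,4], [2,3,7], [2,4,6], [2,5,6], [3,6,7]

so the chain groups are C_0 ≅ Z^8, C_1 ≅ Z^24, C_2 ≅ Z^16.

∂_1: C_1 → C_0 maps an edge to its endpoints' difference, ∂[p,q] = q − p.
This gives a 8×24 integer matrix of rank 7; reducing to Smith normal form yields diagonal entries (1,1,1,1,1,1,1).

The boundary map ∂_2: C_2 → C_1 sends each 2-simplex [p,q,r] to [q,r] − [p,r] + [p,q]. For instance
  ∂[2,3,4] = [3,4] − [2,4] + [2,3],
  ∂[0,1,5] = [1,5] − [0,5] + [0,1].
The 24×16 boundary matrix has rank 15 and Smith normal form diag(1,1,1,1,1,1,1,1,1,1,1,1,1,1,1).

Reading off H_k = ker ∂_k / im ∂_{k+1}:

  H_0: rank C_0 − rank ∂_1 = 8 − 7 = 1, and the invariant factors of ∂_1 are all 1, so H_0 = Z.
  H_1: rank ker ∂_1 − rank ∂_2 = (24 − 7) − 15 = 2, and the invariant factors of ∂_2 are all 1, so H_1 = Z^2.
  H_2: rank ker ∂_2 − rank ∂_3 = (16 − 15) − 0 = 1, and there is no ∂_3, so H_2 = Z.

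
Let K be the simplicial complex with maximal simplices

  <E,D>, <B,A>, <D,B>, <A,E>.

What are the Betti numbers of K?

We work with the vertex ordering A < B < D < E. The simplices of K, each written with vertices in increasing order, are:

  0-simplices (4): A, B, D, E
  1-simplices (4): AB, AE, BD, DE

Hence C_0 ≅ Z^4, C_1 ≅ Z^4.

Boundary ∂_1: C_1 → C_0 maps an edge to its endpoints' difference, ∂[p,q] = q − p. For instance
  ∂BD = D − B.
This gives a 4×4 integer matrix of rank 3; reducing to Smith normal form yields diagonal entries (1,1,1).

From H_k ≅ ker(∂_k) / im(∂_{k+1}) we obtain:

  H_0: rank C_0 − rank ∂_1 = 4 − 3 = 1, and the invariant factors of ∂_1 are all 1, so H_0 ≅ Z.
  H_1: rank ker ∂_1 − rank ∂_2 = (4 − 3) − 0 = 1, and there is no ∂_2, so H_1 ≅ Z.

Hence the Betti numbers are b_0 = 1, b_1 = 1.

b_0 = 1, b_1 = 1.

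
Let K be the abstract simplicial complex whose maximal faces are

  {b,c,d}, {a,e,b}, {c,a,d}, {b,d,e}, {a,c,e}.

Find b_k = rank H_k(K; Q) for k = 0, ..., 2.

b_0 = 1, b_1 = 1, b_2 = 0.

We work with the vertex ordering a < b < c < d < e. The simplices of K, each written with vertices in increasing order, are:

  0-simplices (5): a, b, c, d, e
  1-simplices (10): ab, ac, ad, ae, bc, bd, be, cd, ce, de
  2-simplices (5): abe, acd, ace, bcd, bde

so the chain groups are C_0 ≅ Z^5, C_1 ≅ Z^10, C_2 ≅ Z^5.

Boundary ∂_1: C_1 → C_0 is given by ∂[p,q] = [q] − [p].
This gives a 5×10 integer matrix of rank 4; reducing to Smith normal form yields diagonal entries (1,1,1,1).

The boundary map ∂_2: C_2 → C_1 maps a triangle to the signed sum of its edges. For instance
  ∂ace = ce − ae + ac,
  ∂bcd = cd − bd + bc.
As a 10×5 matrix over Z this has rank 5, with invariant factors (1,1,1,1,1).

Now H_k = ker ∂_k / im ∂_{k+1}, so:

  H_0: rank C_0 − rank ∂_1 = 5 − 4 = 1, and the invariant factors of ∂_1 are all 1, so H_0 ≅ Z.
  H_1: rank ker ∂_1 − rank ∂_2 = (10 − 4) − 5 = 1, and the invariant factors of ∂_2 are all 1, so H_1 ≅ Z.
  H_2: rank ker ∂_2 − rank ∂_3 = (5 − 5) − 0 = 0, and there is no ∂_3, so H_2 ≅ 0.

As a check, the Euler characteristic is 5 − 10 + 5 = 0, which agrees with 1 − 1 + 0 = 0.

Hence the Betti numbers are b_0 = 1, b_1 = 1, b_2 = 0.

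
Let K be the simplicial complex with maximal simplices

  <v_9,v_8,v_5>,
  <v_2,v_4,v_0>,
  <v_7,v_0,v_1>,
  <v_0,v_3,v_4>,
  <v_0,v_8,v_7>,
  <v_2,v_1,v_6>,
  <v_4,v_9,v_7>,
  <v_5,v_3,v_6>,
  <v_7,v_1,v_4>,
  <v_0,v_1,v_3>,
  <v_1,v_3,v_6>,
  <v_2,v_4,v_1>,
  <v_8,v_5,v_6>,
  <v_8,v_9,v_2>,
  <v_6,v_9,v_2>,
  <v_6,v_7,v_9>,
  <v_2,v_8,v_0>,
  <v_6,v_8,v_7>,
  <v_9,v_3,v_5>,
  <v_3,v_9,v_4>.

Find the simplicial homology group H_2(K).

Take the total order v_0 < v_1 < v_2 < v_3 < v_4 < v_5 < v_6 < v_7 < v_8 < v_9 on the vertex set. Then K (dimension 2) consists of the simplices:

  0-simplices (10): [v_0], [v_1], [v_2], [v_3], [v_4], [v_5], [v_6], [v_7], [v_8], [v_9]
  1-simplices (30): (30 of them)
  2-simplices (20): (20 of them)

so the chain groups are C_0 ≅ Z^10, C_1 ≅ Z^30, C_2 ≅ Z^20.

Boundary ∂_1: C_1 → C_0 maps an edge to its endpoints' difference, ∂[p,q] = q − p. For instance
  ∂[v_0,v_4] = [v_4] − [v_0].
This gives a 10×30 integer matrix of rank 9; reducing to Smith normal form yields diagonal entries (1,1,1,1,1,1,1,1,1).

Boundary ∂_2: C_2 → C_1 maps a triangle to the signed sum of its edges. For instance
  ∂[v_1,v_4,v_7] = [v_4,v_7] − [v_1,v_7] + [v_1,v_4],
  ∂[v_0,v_1,v_3] = [v_1,v_3] − [v_0,v_3] + [v_0,v_1].
The 30×20 boundary matrix has rank 20 and Smith normal form diag(1,1,1,1,1,1,1,1,1,1,1,1,1,1,1,1,1,1,1,2).

Reading off H_k = ker ∂_k / im ∂_{k+1}:

  H_2: rank ker ∂_2 − rank ∂_3 = (20 − 20) − 0 = 0, and there is no ∂_3, so H_2 ≅ 0.

(K is a triangulation of the Klein bottle.)

H_2 ≅ 0.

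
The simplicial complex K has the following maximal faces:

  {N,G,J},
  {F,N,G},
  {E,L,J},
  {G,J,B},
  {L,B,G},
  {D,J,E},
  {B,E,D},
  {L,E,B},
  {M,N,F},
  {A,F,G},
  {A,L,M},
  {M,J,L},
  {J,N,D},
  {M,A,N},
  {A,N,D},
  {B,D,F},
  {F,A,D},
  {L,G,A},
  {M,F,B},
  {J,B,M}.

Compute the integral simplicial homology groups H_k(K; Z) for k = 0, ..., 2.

H_0 ≅ Z,  H_1 ≅ Z ⊕ Z/2,  H_2 = 0.

We work with the vertex ordering A < B < D < E < F < G < J < L < M < N. The simplices of K, each written with vertices in increasing order, are:

  0-simplices (10): A, B, D, E, F, G, J, L, M, N
  1-simplices (30): AD, AF, AG, AL, AM, AN, BD, BE, BF, BG, BJ, BL, BM, DE, DF, DJ, DN, EJ, EL, FG, FM, FN, GJ, GL, GN, JL, JM, JN, LM, MN
  2-simplices (20): ADF, ADN, AFG, AGL, ALM, AMN, BDE, BDF, BEL, BFM, BGJ, BGL, BJM, DEJ, DJN, EJL, FGN, FMN, GJN, JLM

Hence C_0 ≅ Z^10, C_1 ≅ Z^30, C_2 ≅ Z^20.

∂_1: C_1 → C_0 maps an edge to its endpoints' difference, ∂[p,q] = q − p.
This gives a 10×30 integer matrix of rank 9; reducing to Smith normal form yields diagonal entries (1,1,1,1,1,1,1,1,1).

The boundary map ∂_2: C_2 → C_1 maps a triangle to the signed sum of its edges. For instance
  ∂ADF = DF − AF + AD,
  ∂JLM = LM − JM + JL.
The resulting 30×20 matrix has rank 20, and its Smith normal form has invariant factors (1,1,1,1,1,1,1,1,1,1,1,1,1,1,1,1,1,1,1,2).

Reading off H_k = ker ∂_k / im ∂_{k+1}:

  H_0: rank C_0 − rank ∂_1 = 10 − 9 = 1, and the invariant factors of ∂_1 are all 1, so H_0 = Z.
  H_1: rank ker ∂_1 − rank ∂_2 = (30 − 9) − 20 = 1, and ∂_2 has invariant factor 2 > 1, so H_1 = Z ⊕ Z/2.
  H_2: rank ker ∂_2 − rank ∂_3 = (20 − 20) − 0 = 0, and there is no ∂_3, so H_2 = 0.

As a check, the Euler characteristic is 10 − 30 + 20 = 0, which agrees with 1 − 1 + 0 = 0.
(K is a triangulation of the Klein bottle.)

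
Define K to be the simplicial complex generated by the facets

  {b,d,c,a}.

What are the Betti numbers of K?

Take the total order a < b < c < d on the vertex set. Then K (dimension 3) consists of the simplices:

  0-simplices (4): a, b, c, d
  1-simplices (6): ab, ac, ad, bc, bd, cd
  2-simplices (4): abc, abd, acd, bcd
  3-simplices (1): abcd

so the chain groups are C_0 ≅ Z^4, C_1 ≅ Z^6, C_2 ≅ Z^4, C_3 ≅ Z^1.

∂_1: C_1 → C_0 is given by ∂[p,q] = [q] − [p]. For instance
  ∂ad = d − a.
As a 4×6 matrix over Z this has rank 3, with invariant factors (1,1,1).

Boundary ∂_2: C_2 → C_1 acts by ∂[p,q,r] = [q,r] − [p,r] + [p,q]. For instance
  ∂abc = bc − ac + ab,
  ∂abd = bd − ad + ab.
The 6×4 boundary matrix has rank 3 and Smith normal form diag(1,1,1).

Boundary ∂_3: C_3 → C_2 sends each 3-simplex σ to the alternating sum Σ_i (−1)^i (σ with its i-th vertex removed). For instance
  ∂abcd = bcd − acd + abd − abc.
As a 4×1 matrix over Z this has rank 1, with invariant factors (1).

Reading off H_k = ker ∂_k / im ∂_{k+1}:

  H_0: rank C_0 − rank ∂_1 = 4 − 3 = 1, and the invariant factors of ∂_1 are all 1, so H_0 = Z.
  H_1: rank ker ∂_1 − rank ∂_2 = (6 − 3) − 3 = 0, and the invariant factors of ∂_2 are all 1, so H_1 = 0.
  H_2: rank ker ∂_2 − rank ∂_3 = (4 − 3) − 1 = 0, and the invariant factors of ∂_3 are all 1, so H_2 = 0.
  H_3: rank ker ∂_3 − rank ∂_4 = (1 − 1) − 0 = 0, and there is no ∂_4, so H_3 = 0.

Hence the Betti numbers are b_0 = 1, b_1 = 0, b_2 = 0, b_3 = 0.

b_0 = 1, b_1 = 0, b_2 = 0, b_3 = 0.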